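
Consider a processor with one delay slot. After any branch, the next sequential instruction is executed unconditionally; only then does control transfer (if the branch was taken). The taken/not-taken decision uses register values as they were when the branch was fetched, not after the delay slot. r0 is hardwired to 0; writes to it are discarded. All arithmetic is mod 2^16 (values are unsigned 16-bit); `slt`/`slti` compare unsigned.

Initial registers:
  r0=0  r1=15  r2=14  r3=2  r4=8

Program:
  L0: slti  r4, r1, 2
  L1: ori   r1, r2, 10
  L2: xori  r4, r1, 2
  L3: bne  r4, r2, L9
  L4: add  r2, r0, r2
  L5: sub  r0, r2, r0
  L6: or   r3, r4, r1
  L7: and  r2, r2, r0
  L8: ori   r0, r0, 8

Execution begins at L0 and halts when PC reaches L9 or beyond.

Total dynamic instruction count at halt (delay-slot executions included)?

5

PC=0  slti  r4, r1, 2        | r0=0 r1=15 r2=14 r3=2 r4=0
PC=1  ori   r1, r2, 10       | r0=0 r1=14 r2=14 r3=2 r4=0
PC=2  xori  r4, r1, 2        | r0=0 r1=14 r2=14 r3=2 r4=12
PC=3  bne  r4, r2, L9        | r0=0 r1=14 r2=14 r3=2 r4=12  [TAKEN]
PC=4  add  r2, r0, r2        | r0=0 r1=14 r2=14 r3=2 r4=12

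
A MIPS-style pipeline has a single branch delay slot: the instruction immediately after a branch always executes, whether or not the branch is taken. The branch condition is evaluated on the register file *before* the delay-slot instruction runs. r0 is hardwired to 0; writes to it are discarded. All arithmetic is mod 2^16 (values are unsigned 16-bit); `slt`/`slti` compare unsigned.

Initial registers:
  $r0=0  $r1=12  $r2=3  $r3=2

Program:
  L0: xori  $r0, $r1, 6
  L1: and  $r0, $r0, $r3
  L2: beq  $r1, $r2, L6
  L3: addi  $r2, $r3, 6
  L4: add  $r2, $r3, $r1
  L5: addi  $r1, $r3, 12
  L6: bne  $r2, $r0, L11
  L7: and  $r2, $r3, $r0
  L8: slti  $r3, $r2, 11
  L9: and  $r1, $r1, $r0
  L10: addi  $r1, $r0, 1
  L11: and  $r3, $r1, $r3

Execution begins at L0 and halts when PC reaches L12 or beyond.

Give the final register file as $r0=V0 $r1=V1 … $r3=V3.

#0 xori  $r0, $r1, 6 ; 0/12/3/2
#1 and  $r0, $r0, $r3 ; 0/12/3/2
#2 beq  $r1, $r2, L6 ; 0/12/3/2 ; →fallthru
#3 addi  $r2, $r3, 6 ; 0/12/8/2
#4 add  $r2, $r3, $r1 ; 0/12/14/2
#5 addi  $r1, $r3, 12 ; 0/14/14/2
#6 bne  $r2, $r0, L11 ; 0/14/14/2 ; →target
#7 and  $r2, $r3, $r0 ; 0/14/0/2
#11 and  $r3, $r1, $r3 ; 0/14/0/2

$r0=0 $r1=14 $r2=0 $r3=2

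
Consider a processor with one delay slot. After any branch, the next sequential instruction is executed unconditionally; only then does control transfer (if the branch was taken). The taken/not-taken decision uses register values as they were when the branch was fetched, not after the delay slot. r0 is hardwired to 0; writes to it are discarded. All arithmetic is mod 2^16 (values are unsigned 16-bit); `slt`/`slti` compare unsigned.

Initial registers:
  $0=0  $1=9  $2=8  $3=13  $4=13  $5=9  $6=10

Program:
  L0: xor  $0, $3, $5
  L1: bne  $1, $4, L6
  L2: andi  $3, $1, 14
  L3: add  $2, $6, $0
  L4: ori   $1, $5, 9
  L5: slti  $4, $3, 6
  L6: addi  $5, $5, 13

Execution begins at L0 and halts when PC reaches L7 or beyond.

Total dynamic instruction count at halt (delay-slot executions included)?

PC=0  xor  $0, $3, $5        | $0=0 $1=9 $2=8 $3=13 $4=13 $5=9 $6=10
PC=1  bne  $1, $4, L6        | $0=0 $1=9 $2=8 $3=13 $4=13 $5=9 $6=10  [TAKEN]
PC=2  andi  $3, $1, 14       | $0=0 $1=9 $2=8 $3=8 $4=13 $5=9 $6=10
PC=6  addi  $5, $5, 13       | $0=0 $1=9 $2=8 $3=8 $4=13 $5=22 $6=10

4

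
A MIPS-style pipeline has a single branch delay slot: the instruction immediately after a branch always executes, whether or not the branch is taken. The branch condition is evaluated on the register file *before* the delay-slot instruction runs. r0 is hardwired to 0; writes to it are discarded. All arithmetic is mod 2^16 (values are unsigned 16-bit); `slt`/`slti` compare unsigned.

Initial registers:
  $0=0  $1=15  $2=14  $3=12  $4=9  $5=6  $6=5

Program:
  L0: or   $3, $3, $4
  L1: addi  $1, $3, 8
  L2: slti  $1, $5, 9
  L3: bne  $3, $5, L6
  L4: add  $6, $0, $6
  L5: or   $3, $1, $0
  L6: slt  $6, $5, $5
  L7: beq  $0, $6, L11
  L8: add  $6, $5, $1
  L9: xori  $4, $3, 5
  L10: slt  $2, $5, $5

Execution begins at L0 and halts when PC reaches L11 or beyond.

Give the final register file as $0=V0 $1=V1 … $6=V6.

#0 or   $3, $3, $4 ; 0/15/14/13/9/6/5
#1 addi  $1, $3, 8 ; 0/21/14/13/9/6/5
#2 slti  $1, $5, 9 ; 0/1/14/13/9/6/5
#3 bne  $3, $5, L6 ; 0/1/14/13/9/6/5 ; →target
#4 add  $6, $0, $6 ; 0/1/14/13/9/6/5
#6 slt  $6, $5, $5 ; 0/1/14/13/9/6/0
#7 beq  $0, $6, L11 ; 0/1/14/13/9/6/0 ; →target
#8 add  $6, $5, $1 ; 0/1/14/13/9/6/7

$0=0 $1=1 $2=14 $3=13 $4=9 $5=6 $6=7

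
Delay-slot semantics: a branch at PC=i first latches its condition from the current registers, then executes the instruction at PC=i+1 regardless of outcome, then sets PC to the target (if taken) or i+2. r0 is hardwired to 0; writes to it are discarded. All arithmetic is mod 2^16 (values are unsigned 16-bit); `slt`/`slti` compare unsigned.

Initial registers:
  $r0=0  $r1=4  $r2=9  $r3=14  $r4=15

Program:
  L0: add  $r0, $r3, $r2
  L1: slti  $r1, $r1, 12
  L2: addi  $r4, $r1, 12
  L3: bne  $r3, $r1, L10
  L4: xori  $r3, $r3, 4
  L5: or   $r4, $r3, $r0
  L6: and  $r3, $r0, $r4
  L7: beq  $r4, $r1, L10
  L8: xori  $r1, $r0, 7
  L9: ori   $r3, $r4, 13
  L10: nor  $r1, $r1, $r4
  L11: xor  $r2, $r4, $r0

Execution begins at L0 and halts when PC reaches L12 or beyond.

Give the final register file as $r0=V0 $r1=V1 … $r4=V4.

$r0=0 $r1=65522 $r2=13 $r3=10 $r4=13

[0] add  $r0, $r3, $r2  →  {$r0:0, $r1:4, $r2:9, $r3:14, $r4:15}
[1] slti  $r1, $r1, 12  →  {$r0:0, $r1:1, $r2:9, $r3:14, $r4:15}
[2] addi  $r4, $r1, 12  →  {$r0:0, $r1:1, $r2:9, $r3:14, $r4:13}
[3] bne  $r3, $r1, L10  →  {$r0:0, $r1:1, $r2:9, $r3:14, $r4:13}  ⟨branch taken⟩
[4] xori  $r3, $r3, 4  →  {$r0:0, $r1:1, $r2:9, $r3:10, $r4:13}
[10] nor  $r1, $r1, $r4  →  {$r0:0, $r1:65522, $r2:9, $r3:10, $r4:13}
[11] xor  $r2, $r4, $r0  →  {$r0:0, $r1:65522, $r2:13, $r3:10, $r4:13}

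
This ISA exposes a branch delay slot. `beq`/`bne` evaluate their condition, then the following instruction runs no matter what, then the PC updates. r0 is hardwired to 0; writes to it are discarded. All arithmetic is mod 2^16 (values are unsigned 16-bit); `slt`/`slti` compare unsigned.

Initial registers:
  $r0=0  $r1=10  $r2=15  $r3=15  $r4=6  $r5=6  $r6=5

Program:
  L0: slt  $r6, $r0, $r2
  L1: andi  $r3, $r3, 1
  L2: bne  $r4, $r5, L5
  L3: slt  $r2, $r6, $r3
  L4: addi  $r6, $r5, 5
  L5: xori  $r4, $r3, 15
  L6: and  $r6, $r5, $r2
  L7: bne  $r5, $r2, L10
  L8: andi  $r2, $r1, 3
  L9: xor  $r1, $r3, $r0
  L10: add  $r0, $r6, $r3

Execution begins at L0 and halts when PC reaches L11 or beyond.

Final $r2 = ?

2

#0 slt  $r6, $r0, $r2 ; 0/10/15/15/6/6/1
#1 andi  $r3, $r3, 1 ; 0/10/15/1/6/6/1
#2 bne  $r4, $r5, L5 ; 0/10/15/1/6/6/1 ; →fallthru
#3 slt  $r2, $r6, $r3 ; 0/10/0/1/6/6/1
#4 addi  $r6, $r5, 5 ; 0/10/0/1/6/6/11
#5 xori  $r4, $r3, 15 ; 0/10/0/1/14/6/11
#6 and  $r6, $r5, $r2 ; 0/10/0/1/14/6/0
#7 bne  $r5, $r2, L10 ; 0/10/0/1/14/6/0 ; →target
#8 andi  $r2, $r1, 3 ; 0/10/2/1/14/6/0
#10 add  $r0, $r6, $r3 ; 0/10/2/1/14/6/0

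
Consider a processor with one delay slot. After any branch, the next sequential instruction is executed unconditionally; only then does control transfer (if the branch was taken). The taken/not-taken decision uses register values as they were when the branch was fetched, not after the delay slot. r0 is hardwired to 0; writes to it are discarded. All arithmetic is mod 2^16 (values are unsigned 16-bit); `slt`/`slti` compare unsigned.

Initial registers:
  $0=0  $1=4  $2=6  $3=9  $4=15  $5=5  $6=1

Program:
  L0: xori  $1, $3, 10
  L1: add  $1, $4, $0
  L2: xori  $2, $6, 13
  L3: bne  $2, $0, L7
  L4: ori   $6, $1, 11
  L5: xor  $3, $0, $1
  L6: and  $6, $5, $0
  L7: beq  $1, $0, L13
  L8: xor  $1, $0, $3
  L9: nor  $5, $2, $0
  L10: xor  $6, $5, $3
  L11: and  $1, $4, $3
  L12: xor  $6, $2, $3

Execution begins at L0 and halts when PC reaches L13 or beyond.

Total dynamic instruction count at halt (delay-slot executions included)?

[0] xori  $1, $3, 10  →  {$0:0, $1:3, $2:6, $3:9, $4:15, $5:5, $6:1}
[1] add  $1, $4, $0  →  {$0:0, $1:15, $2:6, $3:9, $4:15, $5:5, $6:1}
[2] xori  $2, $6, 13  →  {$0:0, $1:15, $2:12, $3:9, $4:15, $5:5, $6:1}
[3] bne  $2, $0, L7  →  {$0:0, $1:15, $2:12, $3:9, $4:15, $5:5, $6:1}  ⟨branch taken⟩
[4] ori   $6, $1, 11  →  {$0:0, $1:15, $2:12, $3:9, $4:15, $5:5, $6:15}
[7] beq  $1, $0, L13  →  {$0:0, $1:15, $2:12, $3:9, $4:15, $5:5, $6:15}  ⟨branch fallthrough⟩
[8] xor  $1, $0, $3  →  {$0:0, $1:9, $2:12, $3:9, $4:15, $5:5, $6:15}
[9] nor  $5, $2, $0  →  {$0:0, $1:9, $2:12, $3:9, $4:15, $5:65523, $6:15}
[10] xor  $6, $5, $3  →  {$0:0, $1:9, $2:12, $3:9, $4:15, $5:65523, $6:65530}
[11] and  $1, $4, $3  →  {$0:0, $1:9, $2:12, $3:9, $4:15, $5:65523, $6:65530}
[12] xor  $6, $2, $3  →  {$0:0, $1:9, $2:12, $3:9, $4:15, $5:65523, $6:5}

11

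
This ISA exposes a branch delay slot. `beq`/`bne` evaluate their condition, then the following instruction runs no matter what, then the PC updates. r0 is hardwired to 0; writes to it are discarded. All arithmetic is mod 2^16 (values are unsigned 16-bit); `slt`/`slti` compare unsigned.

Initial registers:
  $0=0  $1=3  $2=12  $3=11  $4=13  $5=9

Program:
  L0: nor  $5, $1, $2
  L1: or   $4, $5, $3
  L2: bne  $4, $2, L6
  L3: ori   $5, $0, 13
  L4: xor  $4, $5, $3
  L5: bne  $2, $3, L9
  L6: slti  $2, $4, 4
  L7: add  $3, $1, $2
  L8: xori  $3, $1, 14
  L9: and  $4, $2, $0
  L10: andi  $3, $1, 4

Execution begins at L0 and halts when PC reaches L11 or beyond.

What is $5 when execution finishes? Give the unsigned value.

13

PC=0  nor  $5, $1, $2        | $0=0 $1=3 $2=12 $3=11 $4=13 $5=65520
PC=1  or   $4, $5, $3        | $0=0 $1=3 $2=12 $3=11 $4=65531 $5=65520
PC=2  bne  $4, $2, L6        | $0=0 $1=3 $2=12 $3=11 $4=65531 $5=65520  [TAKEN]
PC=3  ori   $5, $0, 13       | $0=0 $1=3 $2=12 $3=11 $4=65531 $5=13
PC=6  slti  $2, $4, 4        | $0=0 $1=3 $2=0 $3=11 $4=65531 $5=13
PC=7  add  $3, $1, $2        | $0=0 $1=3 $2=0 $3=3 $4=65531 $5=13
PC=8  xori  $3, $1, 14       | $0=0 $1=3 $2=0 $3=13 $4=65531 $5=13
PC=9  and  $4, $2, $0        | $0=0 $1=3 $2=0 $3=13 $4=0 $5=13
PC=10 andi  $3, $1, 4        | $0=0 $1=3 $2=0 $3=0 $4=0 $5=13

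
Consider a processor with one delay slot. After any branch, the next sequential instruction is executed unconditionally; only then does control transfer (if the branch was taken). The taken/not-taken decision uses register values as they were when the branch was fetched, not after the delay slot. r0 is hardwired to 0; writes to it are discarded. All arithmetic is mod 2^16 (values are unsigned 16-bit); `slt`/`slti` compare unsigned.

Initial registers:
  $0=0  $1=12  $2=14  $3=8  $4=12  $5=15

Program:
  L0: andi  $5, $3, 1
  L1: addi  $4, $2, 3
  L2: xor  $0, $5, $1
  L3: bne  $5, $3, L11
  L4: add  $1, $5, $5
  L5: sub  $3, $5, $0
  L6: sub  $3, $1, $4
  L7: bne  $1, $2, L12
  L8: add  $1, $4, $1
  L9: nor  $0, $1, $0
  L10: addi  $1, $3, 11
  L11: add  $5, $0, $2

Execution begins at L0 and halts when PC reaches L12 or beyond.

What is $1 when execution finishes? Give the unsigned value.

  step pc=0: andi  $5, $3, 1  regs=(0,12,14,8,12,0)
  step pc=1: addi  $4, $2, 3  regs=(0,12,14,8,17,0)
  step pc=2: xor  $0, $5, $1  regs=(0,12,14,8,17,0)
  step pc=3: bne  $5, $3, L11  cond=T  regs=(0,12,14,8,17,0)
  step pc=4: add  $1, $5, $5  regs=(0,0,14,8,17,0)
  step pc=11: add  $5, $0, $2  regs=(0,0,14,8,17,14)

0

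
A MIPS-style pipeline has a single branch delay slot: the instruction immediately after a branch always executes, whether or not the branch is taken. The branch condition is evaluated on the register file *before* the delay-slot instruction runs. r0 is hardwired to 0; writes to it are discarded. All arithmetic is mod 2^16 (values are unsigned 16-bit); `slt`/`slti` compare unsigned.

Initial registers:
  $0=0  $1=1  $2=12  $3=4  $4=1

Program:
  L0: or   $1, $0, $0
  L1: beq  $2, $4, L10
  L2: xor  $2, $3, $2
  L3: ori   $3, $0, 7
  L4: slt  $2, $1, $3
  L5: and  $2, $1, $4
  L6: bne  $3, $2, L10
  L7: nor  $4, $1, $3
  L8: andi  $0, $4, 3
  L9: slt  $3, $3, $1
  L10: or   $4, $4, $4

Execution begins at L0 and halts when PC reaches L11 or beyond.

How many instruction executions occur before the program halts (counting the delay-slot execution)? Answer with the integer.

9

PC=0  or   $1, $0, $0        | $0=0 $1=0 $2=12 $3=4 $4=1
PC=1  beq  $2, $4, L10       | $0=0 $1=0 $2=12 $3=4 $4=1  [not taken]
PC=2  xor  $2, $3, $2        | $0=0 $1=0 $2=8 $3=4 $4=1
PC=3  ori   $3, $0, 7        | $0=0 $1=0 $2=8 $3=7 $4=1
PC=4  slt  $2, $1, $3        | $0=0 $1=0 $2=1 $3=7 $4=1
PC=5  and  $2, $1, $4        | $0=0 $1=0 $2=0 $3=7 $4=1
PC=6  bne  $3, $2, L10       | $0=0 $1=0 $2=0 $3=7 $4=1  [TAKEN]
PC=7  nor  $4, $1, $3        | $0=0 $1=0 $2=0 $3=7 $4=65528
PC=10 or   $4, $4, $4        | $0=0 $1=0 $2=0 $3=7 $4=65528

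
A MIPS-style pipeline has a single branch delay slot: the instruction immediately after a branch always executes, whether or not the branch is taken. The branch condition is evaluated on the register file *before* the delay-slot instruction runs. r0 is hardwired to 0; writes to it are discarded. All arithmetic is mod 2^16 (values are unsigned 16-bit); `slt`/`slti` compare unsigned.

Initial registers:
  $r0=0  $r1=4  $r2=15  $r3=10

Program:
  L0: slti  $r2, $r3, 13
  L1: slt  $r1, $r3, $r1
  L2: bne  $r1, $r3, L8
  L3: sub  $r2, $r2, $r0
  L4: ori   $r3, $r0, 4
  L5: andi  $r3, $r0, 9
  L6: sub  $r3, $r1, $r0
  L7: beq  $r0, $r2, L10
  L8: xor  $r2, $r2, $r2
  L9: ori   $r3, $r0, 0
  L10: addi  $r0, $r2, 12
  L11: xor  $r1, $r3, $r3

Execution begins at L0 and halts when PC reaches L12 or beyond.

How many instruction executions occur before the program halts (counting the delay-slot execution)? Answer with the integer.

8

  step pc=0: slti  $r2, $r3, 13  regs=(0,4,1,10)
  step pc=1: slt  $r1, $r3, $r1  regs=(0,0,1,10)
  step pc=2: bne  $r1, $r3, L8  cond=T  regs=(0,0,1,10)
  step pc=3: sub  $r2, $r2, $r0  regs=(0,0,1,10)
  step pc=8: xor  $r2, $r2, $r2  regs=(0,0,0,10)
  step pc=9: ori   $r3, $r0, 0  regs=(0,0,0,0)
  step pc=10: addi  $r0, $r2, 12  regs=(0,0,0,0)
  step pc=11: xor  $r1, $r3, $r3  regs=(0,0,0,0)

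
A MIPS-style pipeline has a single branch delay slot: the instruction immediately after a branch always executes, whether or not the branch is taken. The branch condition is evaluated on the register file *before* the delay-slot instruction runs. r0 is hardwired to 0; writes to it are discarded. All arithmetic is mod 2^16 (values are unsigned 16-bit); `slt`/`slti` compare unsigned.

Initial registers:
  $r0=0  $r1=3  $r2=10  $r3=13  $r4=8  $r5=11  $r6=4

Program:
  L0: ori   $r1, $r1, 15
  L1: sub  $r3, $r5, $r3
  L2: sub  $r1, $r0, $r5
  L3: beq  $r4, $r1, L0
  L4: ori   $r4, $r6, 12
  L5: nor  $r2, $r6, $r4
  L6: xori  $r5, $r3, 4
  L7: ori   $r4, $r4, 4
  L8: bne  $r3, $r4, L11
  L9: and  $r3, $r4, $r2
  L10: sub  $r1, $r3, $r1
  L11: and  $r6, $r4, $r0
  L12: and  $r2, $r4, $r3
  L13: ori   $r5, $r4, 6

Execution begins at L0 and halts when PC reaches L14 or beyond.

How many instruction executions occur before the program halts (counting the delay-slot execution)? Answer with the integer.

PC=0  ori   $r1, $r1, 15     | $r0=0 $r1=15 $r2=10 $r3=13 $r4=8 $r5=11 $r6=4
PC=1  sub  $r3, $r5, $r3     | $r0=0 $r1=15 $r2=10 $r3=65534 $r4=8 $r5=11 $r6=4
PC=2  sub  $r1, $r0, $r5     | $r0=0 $r1=65525 $r2=10 $r3=65534 $r4=8 $r5=11 $r6=4
PC=3  beq  $r4, $r1, L0      | $r0=0 $r1=65525 $r2=10 $r3=65534 $r4=8 $r5=11 $r6=4  [not taken]
PC=4  ori   $r4, $r6, 12     | $r0=0 $r1=65525 $r2=10 $r3=65534 $r4=12 $r5=11 $r6=4
PC=5  nor  $r2, $r6, $r4     | $r0=0 $r1=65525 $r2=65523 $r3=65534 $r4=12 $r5=11 $r6=4
PC=6  xori  $r5, $r3, 4      | $r0=0 $r1=65525 $r2=65523 $r3=65534 $r4=12 $r5=65530 $r6=4
PC=7  ori   $r4, $r4, 4      | $r0=0 $r1=65525 $r2=65523 $r3=65534 $r4=12 $r5=65530 $r6=4
PC=8  bne  $r3, $r4, L11     | $r0=0 $r1=65525 $r2=65523 $r3=65534 $r4=12 $r5=65530 $r6=4  [TAKEN]
PC=9  and  $r3, $r4, $r2     | $r0=0 $r1=65525 $r2=65523 $r3=0 $r4=12 $r5=65530 $r6=4
PC=11 and  $r6, $r4, $r0     | $r0=0 $r1=65525 $r2=65523 $r3=0 $r4=12 $r5=65530 $r6=0
PC=12 and  $r2, $r4, $r3     | $r0=0 $r1=65525 $r2=0 $r3=0 $r4=12 $r5=65530 $r6=0
PC=13 ori   $r5, $r4, 6      | $r0=0 $r1=65525 $r2=0 $r3=0 $r4=12 $r5=14 $r6=0

13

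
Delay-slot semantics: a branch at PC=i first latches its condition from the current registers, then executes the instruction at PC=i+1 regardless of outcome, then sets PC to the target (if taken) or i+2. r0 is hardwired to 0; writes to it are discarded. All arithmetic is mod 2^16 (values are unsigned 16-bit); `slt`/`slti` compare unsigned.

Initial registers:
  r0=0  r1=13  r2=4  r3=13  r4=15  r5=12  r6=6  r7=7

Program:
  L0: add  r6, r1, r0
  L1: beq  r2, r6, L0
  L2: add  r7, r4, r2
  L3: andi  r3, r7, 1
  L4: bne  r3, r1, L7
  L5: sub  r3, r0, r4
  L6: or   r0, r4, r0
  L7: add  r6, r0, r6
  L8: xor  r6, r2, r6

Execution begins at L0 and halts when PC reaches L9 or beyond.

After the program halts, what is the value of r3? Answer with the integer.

#0 add  r6, r1, r0 ; 0/13/4/13/15/12/13/7
#1 beq  r2, r6, L0 ; 0/13/4/13/15/12/13/7 ; →fallthru
#2 add  r7, r4, r2 ; 0/13/4/13/15/12/13/19
#3 andi  r3, r7, 1 ; 0/13/4/1/15/12/13/19
#4 bne  r3, r1, L7 ; 0/13/4/1/15/12/13/19 ; →target
#5 sub  r3, r0, r4 ; 0/13/4/65521/15/12/13/19
#7 add  r6, r0, r6 ; 0/13/4/65521/15/12/13/19
#8 xor  r6, r2, r6 ; 0/13/4/65521/15/12/9/19

65521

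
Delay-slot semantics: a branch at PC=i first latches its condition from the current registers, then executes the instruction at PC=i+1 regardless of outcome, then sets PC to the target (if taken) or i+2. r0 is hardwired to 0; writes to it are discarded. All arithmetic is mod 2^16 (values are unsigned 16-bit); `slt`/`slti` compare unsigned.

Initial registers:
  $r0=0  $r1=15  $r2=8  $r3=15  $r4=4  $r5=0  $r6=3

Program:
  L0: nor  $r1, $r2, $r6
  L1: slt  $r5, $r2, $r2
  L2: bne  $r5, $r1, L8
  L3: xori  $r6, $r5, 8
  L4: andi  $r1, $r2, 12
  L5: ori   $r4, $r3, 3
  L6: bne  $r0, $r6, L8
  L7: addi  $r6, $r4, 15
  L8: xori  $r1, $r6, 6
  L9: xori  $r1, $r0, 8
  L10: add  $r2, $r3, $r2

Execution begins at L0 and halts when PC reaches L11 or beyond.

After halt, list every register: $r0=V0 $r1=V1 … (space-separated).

PC=0  nor  $r1, $r2, $r6     | $r0=0 $r1=65524 $r2=8 $r3=15 $r4=4 $r5=0 $r6=3
PC=1  slt  $r5, $r2, $r2     | $r0=0 $r1=65524 $r2=8 $r3=15 $r4=4 $r5=0 $r6=3
PC=2  bne  $r5, $r1, L8      | $r0=0 $r1=65524 $r2=8 $r3=15 $r4=4 $r5=0 $r6=3  [TAKEN]
PC=3  xori  $r6, $r5, 8      | $r0=0 $r1=65524 $r2=8 $r3=15 $r4=4 $r5=0 $r6=8
PC=8  xori  $r1, $r6, 6      | $r0=0 $r1=14 $r2=8 $r3=15 $r4=4 $r5=0 $r6=8
PC=9  xori  $r1, $r0, 8      | $r0=0 $r1=8 $r2=8 $r3=15 $r4=4 $r5=0 $r6=8
PC=10 add  $r2, $r3, $r2     | $r0=0 $r1=8 $r2=23 $r3=15 $r4=4 $r5=0 $r6=8

$r0=0 $r1=8 $r2=23 $r3=15 $r4=4 $r5=0 $r6=8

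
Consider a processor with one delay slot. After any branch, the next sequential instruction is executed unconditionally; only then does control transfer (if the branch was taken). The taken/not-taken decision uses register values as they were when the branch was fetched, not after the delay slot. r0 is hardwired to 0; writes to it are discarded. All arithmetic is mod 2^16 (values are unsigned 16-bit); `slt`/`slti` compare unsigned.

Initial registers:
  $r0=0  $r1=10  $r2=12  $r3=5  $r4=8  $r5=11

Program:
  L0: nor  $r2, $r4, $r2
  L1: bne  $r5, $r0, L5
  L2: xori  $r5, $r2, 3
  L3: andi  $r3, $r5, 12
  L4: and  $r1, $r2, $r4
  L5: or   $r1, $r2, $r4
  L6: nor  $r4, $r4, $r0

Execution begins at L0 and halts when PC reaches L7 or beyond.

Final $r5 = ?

65520

#0 nor  $r2, $r4, $r2 ; 0/10/65523/5/8/11
#1 bne  $r5, $r0, L5 ; 0/10/65523/5/8/11 ; →target
#2 xori  $r5, $r2, 3 ; 0/10/65523/5/8/65520
#5 or   $r1, $r2, $r4 ; 0/65531/65523/5/8/65520
#6 nor  $r4, $r4, $r0 ; 0/65531/65523/5/65527/65520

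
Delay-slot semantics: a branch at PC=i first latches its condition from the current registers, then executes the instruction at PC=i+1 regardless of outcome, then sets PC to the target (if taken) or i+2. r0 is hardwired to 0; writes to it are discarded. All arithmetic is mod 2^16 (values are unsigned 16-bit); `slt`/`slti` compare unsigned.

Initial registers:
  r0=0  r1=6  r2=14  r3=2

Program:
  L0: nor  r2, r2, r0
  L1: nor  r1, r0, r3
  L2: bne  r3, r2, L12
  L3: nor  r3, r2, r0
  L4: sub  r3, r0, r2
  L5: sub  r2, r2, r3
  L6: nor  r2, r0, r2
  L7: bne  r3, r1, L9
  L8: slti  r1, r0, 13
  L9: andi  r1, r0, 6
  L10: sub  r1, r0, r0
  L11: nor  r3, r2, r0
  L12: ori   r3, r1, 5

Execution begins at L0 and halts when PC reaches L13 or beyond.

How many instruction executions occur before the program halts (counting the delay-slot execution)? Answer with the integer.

5

  step pc=0: nor  r2, r2, r0  regs=(0,6,65521,2)
  step pc=1: nor  r1, r0, r3  regs=(0,65533,65521,2)
  step pc=2: bne  r3, r2, L12  cond=T  regs=(0,65533,65521,2)
  step pc=3: nor  r3, r2, r0  regs=(0,65533,65521,14)
  step pc=12: ori   r3, r1, 5  regs=(0,65533,65521,65533)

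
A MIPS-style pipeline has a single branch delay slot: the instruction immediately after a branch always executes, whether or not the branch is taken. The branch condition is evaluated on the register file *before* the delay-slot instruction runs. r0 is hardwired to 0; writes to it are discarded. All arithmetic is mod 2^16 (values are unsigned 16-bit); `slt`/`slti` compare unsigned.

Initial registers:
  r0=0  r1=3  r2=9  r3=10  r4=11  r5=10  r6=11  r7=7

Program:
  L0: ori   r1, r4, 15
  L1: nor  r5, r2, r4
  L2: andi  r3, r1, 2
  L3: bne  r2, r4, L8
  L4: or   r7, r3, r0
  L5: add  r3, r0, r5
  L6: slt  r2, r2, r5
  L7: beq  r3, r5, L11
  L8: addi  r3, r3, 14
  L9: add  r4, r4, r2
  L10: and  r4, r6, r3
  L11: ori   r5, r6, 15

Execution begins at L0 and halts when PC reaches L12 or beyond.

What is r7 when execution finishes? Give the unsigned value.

#0 ori   r1, r4, 15 ; 0/15/9/10/11/10/11/7
#1 nor  r5, r2, r4 ; 0/15/9/10/11/65524/11/7
#2 andi  r3, r1, 2 ; 0/15/9/2/11/65524/11/7
#3 bne  r2, r4, L8 ; 0/15/9/2/11/65524/11/7 ; →target
#4 or   r7, r3, r0 ; 0/15/9/2/11/65524/11/2
#8 addi  r3, r3, 14 ; 0/15/9/16/11/65524/11/2
#9 add  r4, r4, r2 ; 0/15/9/16/20/65524/11/2
#10 and  r4, r6, r3 ; 0/15/9/16/0/65524/11/2
#11 ori   r5, r6, 15 ; 0/15/9/16/0/15/11/2

2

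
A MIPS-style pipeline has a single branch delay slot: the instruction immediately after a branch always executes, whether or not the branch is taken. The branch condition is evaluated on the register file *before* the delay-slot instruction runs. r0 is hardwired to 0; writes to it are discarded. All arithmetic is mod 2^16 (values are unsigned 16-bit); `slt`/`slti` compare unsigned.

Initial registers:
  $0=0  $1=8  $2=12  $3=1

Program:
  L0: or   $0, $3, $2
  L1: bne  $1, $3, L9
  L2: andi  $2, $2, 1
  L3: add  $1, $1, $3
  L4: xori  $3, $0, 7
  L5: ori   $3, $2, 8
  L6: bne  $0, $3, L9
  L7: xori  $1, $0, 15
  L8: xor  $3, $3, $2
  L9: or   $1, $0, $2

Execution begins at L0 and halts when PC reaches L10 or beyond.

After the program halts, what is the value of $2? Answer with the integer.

  step pc=0: or   $0, $3, $2  regs=(0,8,12,1)
  step pc=1: bne  $1, $3, L9  cond=T  regs=(0,8,12,1)
  step pc=2: andi  $2, $2, 1  regs=(0,8,0,1)
  step pc=9: or   $1, $0, $2  regs=(0,0,0,1)

0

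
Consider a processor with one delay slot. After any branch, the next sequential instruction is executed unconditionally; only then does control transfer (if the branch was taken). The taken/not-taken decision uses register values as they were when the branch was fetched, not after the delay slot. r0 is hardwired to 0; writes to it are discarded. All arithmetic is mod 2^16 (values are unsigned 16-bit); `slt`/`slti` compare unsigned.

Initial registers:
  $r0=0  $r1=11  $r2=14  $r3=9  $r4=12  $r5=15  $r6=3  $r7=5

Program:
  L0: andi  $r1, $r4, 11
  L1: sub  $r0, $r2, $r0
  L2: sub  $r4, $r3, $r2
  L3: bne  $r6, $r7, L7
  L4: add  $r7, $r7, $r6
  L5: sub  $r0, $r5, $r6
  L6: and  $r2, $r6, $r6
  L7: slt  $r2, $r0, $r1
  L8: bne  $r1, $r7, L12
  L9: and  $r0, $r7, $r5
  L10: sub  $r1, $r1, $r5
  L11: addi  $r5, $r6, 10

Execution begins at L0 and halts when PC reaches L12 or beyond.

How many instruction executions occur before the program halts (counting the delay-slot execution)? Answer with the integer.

10

  step pc=0: andi  $r1, $r4, 11  regs=(0,8,14,9,12,15,3,5)
  step pc=1: sub  $r0, $r2, $r0  regs=(0,8,14,9,12,15,3,5)
  step pc=2: sub  $r4, $r3, $r2  regs=(0,8,14,9,65531,15,3,5)
  step pc=3: bne  $r6, $r7, L7  cond=T  regs=(0,8,14,9,65531,15,3,5)
  step pc=4: add  $r7, $r7, $r6  regs=(0,8,14,9,65531,15,3,8)
  step pc=7: slt  $r2, $r0, $r1  regs=(0,8,1,9,65531,15,3,8)
  step pc=8: bne  $r1, $r7, L12  cond=F  regs=(0,8,1,9,65531,15,3,8)
  step pc=9: and  $r0, $r7, $r5  regs=(0,8,1,9,65531,15,3,8)
  step pc=10: sub  $r1, $r1, $r5  regs=(0,65529,1,9,65531,15,3,8)
  step pc=11: addi  $r5, $r6, 10  regs=(0,65529,1,9,65531,13,3,8)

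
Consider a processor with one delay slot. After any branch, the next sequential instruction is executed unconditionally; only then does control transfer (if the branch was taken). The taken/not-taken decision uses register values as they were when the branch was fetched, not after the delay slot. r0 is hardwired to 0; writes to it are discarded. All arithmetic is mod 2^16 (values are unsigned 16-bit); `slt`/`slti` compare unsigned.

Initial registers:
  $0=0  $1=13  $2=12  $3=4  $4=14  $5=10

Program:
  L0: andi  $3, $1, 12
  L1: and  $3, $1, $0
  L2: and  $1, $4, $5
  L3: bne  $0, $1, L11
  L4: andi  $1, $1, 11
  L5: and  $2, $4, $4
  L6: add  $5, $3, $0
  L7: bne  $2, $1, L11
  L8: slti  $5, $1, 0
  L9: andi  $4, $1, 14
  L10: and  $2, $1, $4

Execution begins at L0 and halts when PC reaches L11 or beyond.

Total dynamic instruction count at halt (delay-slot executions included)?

5

[0] andi  $3, $1, 12  →  {$0:0, $1:13, $2:12, $3:12, $4:14, $5:10}
[1] and  $3, $1, $0  →  {$0:0, $1:13, $2:12, $3:0, $4:14, $5:10}
[2] and  $1, $4, $5  →  {$0:0, $1:10, $2:12, $3:0, $4:14, $5:10}
[3] bne  $0, $1, L11  →  {$0:0, $1:10, $2:12, $3:0, $4:14, $5:10}  ⟨branch taken⟩
[4] andi  $1, $1, 11  →  {$0:0, $1:10, $2:12, $3:0, $4:14, $5:10}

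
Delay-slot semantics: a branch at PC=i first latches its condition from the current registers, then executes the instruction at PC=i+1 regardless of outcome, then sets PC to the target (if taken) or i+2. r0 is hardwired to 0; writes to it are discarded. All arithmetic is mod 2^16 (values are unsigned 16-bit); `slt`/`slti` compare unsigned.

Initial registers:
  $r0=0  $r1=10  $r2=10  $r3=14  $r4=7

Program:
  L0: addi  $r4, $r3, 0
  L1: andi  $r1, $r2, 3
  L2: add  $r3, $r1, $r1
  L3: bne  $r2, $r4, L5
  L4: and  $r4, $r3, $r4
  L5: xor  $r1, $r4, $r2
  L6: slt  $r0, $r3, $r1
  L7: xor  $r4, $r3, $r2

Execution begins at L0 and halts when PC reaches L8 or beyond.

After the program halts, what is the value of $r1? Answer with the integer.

14

#0 addi  $r4, $r3, 0 ; 0/10/10/14/14
#1 andi  $r1, $r2, 3 ; 0/2/10/14/14
#2 add  $r3, $r1, $r1 ; 0/2/10/4/14
#3 bne  $r2, $r4, L5 ; 0/2/10/4/14 ; →target
#4 and  $r4, $r3, $r4 ; 0/2/10/4/4
#5 xor  $r1, $r4, $r2 ; 0/14/10/4/4
#6 slt  $r0, $r3, $r1 ; 0/14/10/4/4
#7 xor  $r4, $r3, $r2 ; 0/14/10/4/14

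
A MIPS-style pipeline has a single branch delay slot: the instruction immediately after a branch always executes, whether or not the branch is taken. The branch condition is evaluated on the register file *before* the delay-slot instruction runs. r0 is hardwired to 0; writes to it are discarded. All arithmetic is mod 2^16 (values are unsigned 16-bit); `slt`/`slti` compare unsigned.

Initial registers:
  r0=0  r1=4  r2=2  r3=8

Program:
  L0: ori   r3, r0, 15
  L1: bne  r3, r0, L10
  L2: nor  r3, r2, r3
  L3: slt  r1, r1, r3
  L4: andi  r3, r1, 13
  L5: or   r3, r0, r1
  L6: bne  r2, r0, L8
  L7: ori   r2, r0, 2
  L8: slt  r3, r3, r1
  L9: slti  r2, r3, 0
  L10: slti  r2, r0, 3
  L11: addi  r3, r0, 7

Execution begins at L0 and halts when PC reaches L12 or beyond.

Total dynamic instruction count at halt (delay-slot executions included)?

#0 ori   r3, r0, 15 ; 0/4/2/15
#1 bne  r3, r0, L10 ; 0/4/2/15 ; →target
#2 nor  r3, r2, r3 ; 0/4/2/65520
#10 slti  r2, r0, 3 ; 0/4/1/65520
#11 addi  r3, r0, 7 ; 0/4/1/7

5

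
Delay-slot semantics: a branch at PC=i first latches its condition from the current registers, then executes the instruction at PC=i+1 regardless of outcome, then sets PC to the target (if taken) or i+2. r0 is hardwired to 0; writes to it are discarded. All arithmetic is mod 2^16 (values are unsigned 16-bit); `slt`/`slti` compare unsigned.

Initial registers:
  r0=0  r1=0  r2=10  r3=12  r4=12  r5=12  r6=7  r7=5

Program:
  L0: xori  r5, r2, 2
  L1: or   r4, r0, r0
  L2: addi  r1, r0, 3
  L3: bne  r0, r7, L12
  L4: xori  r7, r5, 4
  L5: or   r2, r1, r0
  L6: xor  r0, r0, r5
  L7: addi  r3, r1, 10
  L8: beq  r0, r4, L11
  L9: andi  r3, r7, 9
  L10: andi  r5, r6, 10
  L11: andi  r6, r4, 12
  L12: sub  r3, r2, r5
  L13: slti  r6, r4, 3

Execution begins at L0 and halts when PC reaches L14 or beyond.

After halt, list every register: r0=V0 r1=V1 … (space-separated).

PC=0  xori  r5, r2, 2        | r0=0 r1=0 r2=10 r3=12 r4=12 r5=8 r6=7 r7=5
PC=1  or   r4, r0, r0        | r0=0 r1=0 r2=10 r3=12 r4=0 r5=8 r6=7 r7=5
PC=2  addi  r1, r0, 3        | r0=0 r1=3 r2=10 r3=12 r4=0 r5=8 r6=7 r7=5
PC=3  bne  r0, r7, L12       | r0=0 r1=3 r2=10 r3=12 r4=0 r5=8 r6=7 r7=5  [TAKEN]
PC=4  xori  r7, r5, 4        | r0=0 r1=3 r2=10 r3=12 r4=0 r5=8 r6=7 r7=12
PC=12 sub  r3, r2, r5        | r0=0 r1=3 r2=10 r3=2 r4=0 r5=8 r6=7 r7=12
PC=13 slti  r6, r4, 3        | r0=0 r1=3 r2=10 r3=2 r4=0 r5=8 r6=1 r7=12

r0=0 r1=3 r2=10 r3=2 r4=0 r5=8 r6=1 r7=12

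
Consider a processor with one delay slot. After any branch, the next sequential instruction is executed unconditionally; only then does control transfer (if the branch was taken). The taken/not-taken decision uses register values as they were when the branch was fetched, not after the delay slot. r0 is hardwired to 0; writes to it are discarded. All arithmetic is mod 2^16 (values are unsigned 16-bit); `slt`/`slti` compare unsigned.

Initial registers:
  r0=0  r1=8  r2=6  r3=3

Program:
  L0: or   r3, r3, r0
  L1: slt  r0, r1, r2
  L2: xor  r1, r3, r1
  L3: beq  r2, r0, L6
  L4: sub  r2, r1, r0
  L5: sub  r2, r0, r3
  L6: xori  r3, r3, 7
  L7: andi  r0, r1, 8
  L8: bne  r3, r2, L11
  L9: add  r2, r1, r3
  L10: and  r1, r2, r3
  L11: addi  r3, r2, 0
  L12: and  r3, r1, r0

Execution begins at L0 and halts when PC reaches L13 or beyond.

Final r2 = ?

15

PC=0  or   r3, r3, r0        | r0=0 r1=8 r2=6 r3=3
PC=1  slt  r0, r1, r2        | r0=0 r1=8 r2=6 r3=3
PC=2  xor  r1, r3, r1        | r0=0 r1=11 r2=6 r3=3
PC=3  beq  r2, r0, L6        | r0=0 r1=11 r2=6 r3=3  [not taken]
PC=4  sub  r2, r1, r0        | r0=0 r1=11 r2=11 r3=3
PC=5  sub  r2, r0, r3        | r0=0 r1=11 r2=65533 r3=3
PC=6  xori  r3, r3, 7        | r0=0 r1=11 r2=65533 r3=4
PC=7  andi  r0, r1, 8        | r0=0 r1=11 r2=65533 r3=4
PC=8  bne  r3, r2, L11       | r0=0 r1=11 r2=65533 r3=4  [TAKEN]
PC=9  add  r2, r1, r3        | r0=0 r1=11 r2=15 r3=4
PC=11 addi  r3, r2, 0        | r0=0 r1=11 r2=15 r3=15
PC=12 and  r3, r1, r0        | r0=0 r1=11 r2=15 r3=0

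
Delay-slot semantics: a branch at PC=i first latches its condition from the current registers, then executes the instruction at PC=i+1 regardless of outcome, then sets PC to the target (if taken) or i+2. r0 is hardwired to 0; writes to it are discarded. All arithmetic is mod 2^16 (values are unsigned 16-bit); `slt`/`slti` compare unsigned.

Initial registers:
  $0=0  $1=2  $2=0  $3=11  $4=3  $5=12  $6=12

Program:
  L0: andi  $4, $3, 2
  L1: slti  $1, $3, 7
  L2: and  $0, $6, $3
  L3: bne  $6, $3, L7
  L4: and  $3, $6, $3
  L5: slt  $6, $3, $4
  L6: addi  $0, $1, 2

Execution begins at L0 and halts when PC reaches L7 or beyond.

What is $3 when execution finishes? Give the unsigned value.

8

  step pc=0: andi  $4, $3, 2  regs=(0,2,0,11,2,12,12)
  step pc=1: slti  $1, $3, 7  regs=(0,0,0,11,2,12,12)
  step pc=2: and  $0, $6, $3  regs=(0,0,0,11,2,12,12)
  step pc=3: bne  $6, $3, L7  cond=T  regs=(0,0,0,11,2,12,12)
  step pc=4: and  $3, $6, $3  regs=(0,0,0,8,2,12,12)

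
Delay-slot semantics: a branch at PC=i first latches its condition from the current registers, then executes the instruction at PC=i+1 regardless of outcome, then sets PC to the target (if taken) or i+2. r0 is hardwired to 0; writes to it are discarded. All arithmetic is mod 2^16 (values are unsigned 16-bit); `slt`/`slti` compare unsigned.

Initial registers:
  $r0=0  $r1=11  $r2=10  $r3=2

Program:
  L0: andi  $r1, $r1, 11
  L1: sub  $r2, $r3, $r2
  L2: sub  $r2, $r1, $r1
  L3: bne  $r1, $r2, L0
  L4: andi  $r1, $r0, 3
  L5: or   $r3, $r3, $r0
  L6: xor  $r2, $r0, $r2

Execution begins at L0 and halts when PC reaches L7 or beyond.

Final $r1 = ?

0

#0 andi  $r1, $r1, 11 ; 0/11/10/2
#1 sub  $r2, $r3, $r2 ; 0/11/65528/2
#2 sub  $r2, $r1, $r1 ; 0/11/0/2
#3 bne  $r1, $r2, L0 ; 0/11/0/2 ; →target
#4 andi  $r1, $r0, 3 ; 0/0/0/2
#0 andi  $r1, $r1, 11 ; 0/0/0/2
#1 sub  $r2, $r3, $r2 ; 0/0/2/2
#2 sub  $r2, $r1, $r1 ; 0/0/0/2
#3 bne  $r1, $r2, L0 ; 0/0/0/2 ; →fallthru
#4 andi  $r1, $r0, 3 ; 0/0/0/2
#5 or   $r3, $r3, $r0 ; 0/0/0/2
#6 xor  $r2, $r0, $r2 ; 0/0/0/2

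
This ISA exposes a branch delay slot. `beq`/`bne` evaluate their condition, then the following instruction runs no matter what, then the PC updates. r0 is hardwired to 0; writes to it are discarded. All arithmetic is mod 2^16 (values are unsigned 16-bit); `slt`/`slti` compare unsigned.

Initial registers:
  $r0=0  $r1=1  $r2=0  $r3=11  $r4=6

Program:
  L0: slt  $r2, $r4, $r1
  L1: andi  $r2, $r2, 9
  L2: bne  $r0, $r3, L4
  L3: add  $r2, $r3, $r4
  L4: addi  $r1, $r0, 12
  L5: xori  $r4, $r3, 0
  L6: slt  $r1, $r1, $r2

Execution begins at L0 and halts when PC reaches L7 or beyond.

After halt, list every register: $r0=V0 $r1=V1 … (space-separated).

  step pc=0: slt  $r2, $r4, $r1  regs=(0,1,0,11,6)
  step pc=1: andi  $r2, $r2, 9  regs=(0,1,0,11,6)
  step pc=2: bne  $r0, $r3, L4  cond=T  regs=(0,1,0,11,6)
  step pc=3: add  $r2, $r3, $r4  regs=(0,1,17,11,6)
  step pc=4: addi  $r1, $r0, 12  regs=(0,12,17,11,6)
  step pc=5: xori  $r4, $r3, 0  regs=(0,12,17,11,11)
  step pc=6: slt  $r1, $r1, $r2  regs=(0,1,17,11,11)

$r0=0 $r1=1 $r2=17 $r3=11 $r4=11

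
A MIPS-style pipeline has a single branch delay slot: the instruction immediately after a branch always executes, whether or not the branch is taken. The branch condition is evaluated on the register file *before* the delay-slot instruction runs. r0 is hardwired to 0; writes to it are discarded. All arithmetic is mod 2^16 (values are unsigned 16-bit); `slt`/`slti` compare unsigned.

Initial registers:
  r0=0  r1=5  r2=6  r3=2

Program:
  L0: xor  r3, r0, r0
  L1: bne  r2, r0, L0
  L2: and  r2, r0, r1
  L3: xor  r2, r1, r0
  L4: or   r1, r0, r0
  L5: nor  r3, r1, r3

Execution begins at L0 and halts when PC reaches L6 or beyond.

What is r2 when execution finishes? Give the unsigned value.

[0] xor  r3, r0, r0  →  {r0:0, r1:5, r2:6, r3:0}
[1] bne  r2, r0, L0  →  {r0:0, r1:5, r2:6, r3:0}  ⟨branch taken⟩
[2] and  r2, r0, r1  →  {r0:0, r1:5, r2:0, r3:0}
[0] xor  r3, r0, r0  →  {r0:0, r1:5, r2:0, r3:0}
[1] bne  r2, r0, L0  →  {r0:0, r1:5, r2:0, r3:0}  ⟨branch fallthrough⟩
[2] and  r2, r0, r1  →  {r0:0, r1:5, r2:0, r3:0}
[3] xor  r2, r1, r0  →  {r0:0, r1:5, r2:5, r3:0}
[4] or   r1, r0, r0  →  {r0:0, r1:0, r2:5, r3:0}
[5] nor  r3, r1, r3  →  {r0:0, r1:0, r2:5, r3:65535}

5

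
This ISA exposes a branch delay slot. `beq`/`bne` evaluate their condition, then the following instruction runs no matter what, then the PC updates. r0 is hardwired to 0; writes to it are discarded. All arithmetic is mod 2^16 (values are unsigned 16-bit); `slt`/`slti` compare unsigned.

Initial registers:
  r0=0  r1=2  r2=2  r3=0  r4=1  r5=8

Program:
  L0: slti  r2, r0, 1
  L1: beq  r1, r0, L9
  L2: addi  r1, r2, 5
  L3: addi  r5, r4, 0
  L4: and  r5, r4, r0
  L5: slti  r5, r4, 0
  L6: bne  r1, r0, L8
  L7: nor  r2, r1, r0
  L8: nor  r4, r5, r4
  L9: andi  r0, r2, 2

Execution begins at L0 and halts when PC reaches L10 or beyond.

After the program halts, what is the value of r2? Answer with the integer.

65529

  step pc=0: slti  r2, r0, 1  regs=(0,2,1,0,1,8)
  step pc=1: beq  r1, r0, L9  cond=F  regs=(0,2,1,0,1,8)
  step pc=2: addi  r1, r2, 5  regs=(0,6,1,0,1,8)
  step pc=3: addi  r5, r4, 0  regs=(0,6,1,0,1,1)
  step pc=4: and  r5, r4, r0  regs=(0,6,1,0,1,0)
  step pc=5: slti  r5, r4, 0  regs=(0,6,1,0,1,0)
  step pc=6: bne  r1, r0, L8  cond=T  regs=(0,6,1,0,1,0)
  step pc=7: nor  r2, r1, r0  regs=(0,6,65529,0,1,0)
  step pc=8: nor  r4, r5, r4  regs=(0,6,65529,0,65534,0)
  step pc=9: andi  r0, r2, 2  regs=(0,6,65529,0,65534,0)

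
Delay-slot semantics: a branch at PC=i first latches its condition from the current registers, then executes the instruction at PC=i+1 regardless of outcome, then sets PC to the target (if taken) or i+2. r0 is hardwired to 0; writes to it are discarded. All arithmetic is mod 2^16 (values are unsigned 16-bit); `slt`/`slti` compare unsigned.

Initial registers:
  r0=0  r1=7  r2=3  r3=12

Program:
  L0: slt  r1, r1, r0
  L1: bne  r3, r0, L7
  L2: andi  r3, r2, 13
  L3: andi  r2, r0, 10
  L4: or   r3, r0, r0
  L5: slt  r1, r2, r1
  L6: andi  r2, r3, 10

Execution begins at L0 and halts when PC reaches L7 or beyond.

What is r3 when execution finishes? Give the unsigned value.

  step pc=0: slt  r1, r1, r0  regs=(0,0,3,12)
  step pc=1: bne  r3, r0, L7  cond=T  regs=(0,0,3,12)
  step pc=2: andi  r3, r2, 13  regs=(0,0,3,1)

1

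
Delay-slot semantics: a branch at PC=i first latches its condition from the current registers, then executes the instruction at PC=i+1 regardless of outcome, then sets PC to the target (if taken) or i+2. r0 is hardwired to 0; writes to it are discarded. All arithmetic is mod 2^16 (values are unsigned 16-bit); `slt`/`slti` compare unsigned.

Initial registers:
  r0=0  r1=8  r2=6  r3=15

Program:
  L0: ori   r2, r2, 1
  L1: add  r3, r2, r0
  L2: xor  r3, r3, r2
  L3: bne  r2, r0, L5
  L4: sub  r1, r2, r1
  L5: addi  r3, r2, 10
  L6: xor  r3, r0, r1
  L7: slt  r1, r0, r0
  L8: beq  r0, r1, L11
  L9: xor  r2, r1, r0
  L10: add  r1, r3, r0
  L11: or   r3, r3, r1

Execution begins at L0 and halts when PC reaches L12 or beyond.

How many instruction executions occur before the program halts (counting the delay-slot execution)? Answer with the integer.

#0 ori   r2, r2, 1 ; 0/8/7/15
#1 add  r3, r2, r0 ; 0/8/7/7
#2 xor  r3, r3, r2 ; 0/8/7/0
#3 bne  r2, r0, L5 ; 0/8/7/0 ; →target
#4 sub  r1, r2, r1 ; 0/65535/7/0
#5 addi  r3, r2, 10 ; 0/65535/7/17
#6 xor  r3, r0, r1 ; 0/65535/7/65535
#7 slt  r1, r0, r0 ; 0/0/7/65535
#8 beq  r0, r1, L11 ; 0/0/7/65535 ; →target
#9 xor  r2, r1, r0 ; 0/0/0/65535
#11 or   r3, r3, r1 ; 0/0/0/65535

11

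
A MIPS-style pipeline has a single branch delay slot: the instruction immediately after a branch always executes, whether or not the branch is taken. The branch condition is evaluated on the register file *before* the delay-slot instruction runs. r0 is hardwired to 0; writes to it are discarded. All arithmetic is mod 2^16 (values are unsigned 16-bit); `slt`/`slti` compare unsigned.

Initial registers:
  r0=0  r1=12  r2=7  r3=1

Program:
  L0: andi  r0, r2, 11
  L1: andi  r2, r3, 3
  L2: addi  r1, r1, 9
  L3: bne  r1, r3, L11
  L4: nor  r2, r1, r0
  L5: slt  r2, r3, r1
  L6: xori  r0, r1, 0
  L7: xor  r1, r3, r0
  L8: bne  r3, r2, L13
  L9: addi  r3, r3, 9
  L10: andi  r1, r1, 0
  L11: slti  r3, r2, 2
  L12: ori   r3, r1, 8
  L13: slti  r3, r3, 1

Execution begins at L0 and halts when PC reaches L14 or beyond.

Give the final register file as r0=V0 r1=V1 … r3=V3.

r0=0 r1=21 r2=65514 r3=0

  step pc=0: andi  r0, r2, 11  regs=(0,12,7,1)
  step pc=1: andi  r2, r3, 3  regs=(0,12,1,1)
  step pc=2: addi  r1, r1, 9  regs=(0,21,1,1)
  step pc=3: bne  r1, r3, L11  cond=T  regs=(0,21,1,1)
  step pc=4: nor  r2, r1, r0  regs=(0,21,65514,1)
  step pc=11: slti  r3, r2, 2  regs=(0,21,65514,0)
  step pc=12: ori   r3, r1, 8  regs=(0,21,65514,29)
  step pc=13: slti  r3, r3, 1  regs=(0,21,65514,0)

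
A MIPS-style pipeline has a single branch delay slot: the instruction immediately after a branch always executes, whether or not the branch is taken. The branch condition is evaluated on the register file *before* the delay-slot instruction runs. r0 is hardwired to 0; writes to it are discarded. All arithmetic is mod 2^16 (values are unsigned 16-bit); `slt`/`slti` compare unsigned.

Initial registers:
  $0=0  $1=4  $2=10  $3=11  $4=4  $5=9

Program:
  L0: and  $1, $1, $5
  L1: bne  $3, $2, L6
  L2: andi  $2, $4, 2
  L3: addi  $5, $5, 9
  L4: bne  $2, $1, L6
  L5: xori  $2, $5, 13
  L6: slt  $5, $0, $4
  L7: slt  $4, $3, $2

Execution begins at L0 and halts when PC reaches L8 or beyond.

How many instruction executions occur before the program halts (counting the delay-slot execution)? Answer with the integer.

#0 and  $1, $1, $5 ; 0/0/10/11/4/9
#1 bne  $3, $2, L6 ; 0/0/10/11/4/9 ; →target
#2 andi  $2, $4, 2 ; 0/0/0/11/4/9
#6 slt  $5, $0, $4 ; 0/0/0/11/4/1
#7 slt  $4, $3, $2 ; 0/0/0/11/0/1

5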